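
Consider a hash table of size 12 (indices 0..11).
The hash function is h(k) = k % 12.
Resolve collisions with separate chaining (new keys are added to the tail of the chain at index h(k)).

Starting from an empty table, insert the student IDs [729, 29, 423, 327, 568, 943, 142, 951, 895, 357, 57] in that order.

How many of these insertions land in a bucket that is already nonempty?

5

Insert 729: h=9, bucket 9 empty -> new chain.
Insert 29: h=5, bucket 5 empty -> new chain.
Insert 423: h=3, bucket 3 empty -> new chain.
Insert 327: h=3, bucket 3 nonempty -> append to chain.
Insert 568: h=4, bucket 4 empty -> new chain.
Insert 943: h=7, bucket 7 empty -> new chain.
Insert 142: h=10, bucket 10 empty -> new chain.
Insert 951: h=3, bucket 3 nonempty -> append to chain.
Insert 895: h=7, bucket 7 nonempty -> append to chain.
Insert 357: h=9, bucket 9 nonempty -> append to chain.
Insert 57: h=9, bucket 9 nonempty -> append to chain.
Final buckets:
0: —
1: —
2: —
3: 423 -> 327 -> 951
4: 568
5: 29
6: —
7: 943 -> 895
8: —
9: 729 -> 357 -> 57
10: 142
11: —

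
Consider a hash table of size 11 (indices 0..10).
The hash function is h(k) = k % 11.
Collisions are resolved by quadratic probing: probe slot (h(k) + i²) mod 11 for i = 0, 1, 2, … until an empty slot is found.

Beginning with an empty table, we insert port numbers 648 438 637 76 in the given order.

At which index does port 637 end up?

0

Insert 648: h=10, slot 10 empty → index 10.
Insert 438: h=9, slot 9 empty → index 9.
Insert 637: h=10, slot 10 occupied → index 0.
Insert 76: h=10, slots 10,0 occupied → index 3.
Table: [637, —, —, 76, —, —, —, —, —, 438, 648]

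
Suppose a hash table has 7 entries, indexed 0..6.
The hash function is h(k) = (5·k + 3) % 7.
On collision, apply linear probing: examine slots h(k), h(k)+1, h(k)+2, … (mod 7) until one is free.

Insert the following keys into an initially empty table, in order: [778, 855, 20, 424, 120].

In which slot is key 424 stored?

3

Insert 778: h=1, slot 1 empty => index 1.
Insert 855: h=1, slot 1 occupied => index 2.
Insert 20: h=5, slot 5 empty => index 5.
Insert 424: h=2, slot 2 occupied => index 3.
Insert 120: h=1, slots 1,2,3 occupied => index 4.
Table: [—, 778, 855, 424, 120, 20, —]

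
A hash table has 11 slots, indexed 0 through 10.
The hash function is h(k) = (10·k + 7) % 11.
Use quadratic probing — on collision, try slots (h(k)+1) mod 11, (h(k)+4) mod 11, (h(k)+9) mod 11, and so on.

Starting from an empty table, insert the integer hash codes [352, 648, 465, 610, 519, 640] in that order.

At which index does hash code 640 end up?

352 hashes to 7; slot 7 is free → place at 7.
648 hashes to 8; slot 8 is free → place at 8.
465 hashes to 4; slot 4 is free → place at 4.
610 hashes to 2; slot 2 is free → place at 2.
519 hashes to 5; slot 5 is free → place at 5.
640 hashes to 5; 5 taken → place at 6.
Table: [∅, ∅, 610, ∅, 465, 519, 640, 352, 648, ∅, ∅]

6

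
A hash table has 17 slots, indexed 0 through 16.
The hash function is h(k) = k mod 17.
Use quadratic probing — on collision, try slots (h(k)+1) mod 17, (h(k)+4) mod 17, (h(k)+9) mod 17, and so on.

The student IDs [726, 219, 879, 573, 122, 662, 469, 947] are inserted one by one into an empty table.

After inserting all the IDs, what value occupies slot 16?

Insert 726: h=12, slot 12 empty => index 12.
Insert 219: h=15, slot 15 empty => index 15.
Insert 879: h=12, slot 12 occupied => index 13.
Insert 573: h=12, slots 12,13 occupied => index 16.
Insert 122: h=3, slot 3 empty => index 3.
Insert 662: h=16, slot 16 occupied => index 0.
Insert 469: h=10, slot 10 empty => index 10.
Insert 947: h=12, slots 12,13,16 occupied => index 4.
Table: [662, ., ., 122, 947, ., ., ., ., ., 469, ., 726, 879, ., 219, 573]

573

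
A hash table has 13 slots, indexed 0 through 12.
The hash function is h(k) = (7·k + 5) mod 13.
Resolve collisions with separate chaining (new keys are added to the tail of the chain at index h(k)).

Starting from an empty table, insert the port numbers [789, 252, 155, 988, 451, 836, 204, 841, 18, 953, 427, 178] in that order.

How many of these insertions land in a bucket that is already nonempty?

6

Insert 789: h=3, bucket 3 empty → new chain.
Insert 252: h=1, bucket 1 empty → new chain.
Insert 155: h=11, bucket 11 empty → new chain.
Insert 988: h=5, bucket 5 empty → new chain.
Insert 451: h=3, bucket 3 nonempty → append to chain.
Insert 836: h=7, bucket 7 empty → new chain.
Insert 204: h=3, bucket 3 nonempty → append to chain.
Insert 841: h=3, bucket 3 nonempty → append to chain.
Insert 18: h=1, bucket 1 nonempty → append to chain.
Insert 953: h=7, bucket 7 nonempty → append to chain.
Insert 427: h=4, bucket 4 empty → new chain.
Insert 178: h=3, bucket 3 nonempty → append to chain.
Final buckets:
0: _
1: 252 -> 18
2: _
3: 789 -> 451 -> 204 -> 841 -> 178
4: 427
5: 988
6: _
7: 836 -> 953
8: _
9: _
10: _
11: 155
12: _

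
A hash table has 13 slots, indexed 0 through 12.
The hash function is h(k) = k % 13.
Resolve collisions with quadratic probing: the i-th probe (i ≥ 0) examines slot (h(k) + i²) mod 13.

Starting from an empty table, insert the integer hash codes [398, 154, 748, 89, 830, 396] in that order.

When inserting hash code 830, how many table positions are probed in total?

398: h=8 => slot 8
154: h=11 => slot 11
748: h=7 => slot 7
89: h=11, probe 11,12 => slot 12
830: h=11, probe 11,12,2 => slot 2
396: h=6 => slot 6
Table: [-, -, 830, -, -, -, 396, 748, 398, -, -, 154, 89]

3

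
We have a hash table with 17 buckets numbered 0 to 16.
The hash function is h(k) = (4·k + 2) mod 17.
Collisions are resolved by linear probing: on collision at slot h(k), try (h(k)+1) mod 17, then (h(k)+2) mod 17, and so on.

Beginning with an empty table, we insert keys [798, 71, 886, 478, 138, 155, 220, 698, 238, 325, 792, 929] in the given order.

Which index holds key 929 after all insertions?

1

798 hashes to 15; slot 15 is free => place at 15.
71 hashes to 14; slot 14 is free => place at 14.
886 hashes to 10; slot 10 is free => place at 10.
478 hashes to 10; 10 taken => place at 11.
138 hashes to 10; 10,11 taken => place at 12.
155 hashes to 10; 10,11,12 taken => place at 13.
220 hashes to 15; 15 taken => place at 16.
698 hashes to 6; slot 6 is free => place at 6.
238 hashes to 2; slot 2 is free => place at 2.
325 hashes to 10; 10,11,12,13,14,15,16 taken => place at 0.
792 hashes to 8; slot 8 is free => place at 8.
929 hashes to 12; 12,13,14,15,16,0 taken => place at 1.
Table: [325, 929, 238, _, _, _, 698, _, 792, _, 886, 478, 138, 155, 71, 798, 220]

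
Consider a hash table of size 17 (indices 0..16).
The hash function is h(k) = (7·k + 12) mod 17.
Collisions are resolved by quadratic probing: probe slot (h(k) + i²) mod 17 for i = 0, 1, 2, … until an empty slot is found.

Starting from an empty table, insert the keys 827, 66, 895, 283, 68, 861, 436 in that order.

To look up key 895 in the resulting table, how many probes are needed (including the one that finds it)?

2

Insert 827: h=4, slot 4 empty → index 4.
Insert 66: h=15, slot 15 empty → index 15.
Insert 895: h=4, slot 4 occupied → index 5.
Insert 283: h=4, slots 4,5 occupied → index 8.
Insert 68: h=12, slot 12 empty → index 12.
Insert 861: h=4, slots 4,5,8 occupied → index 13.
Insert 436: h=4, slots 4,5,8,13 occupied → index 3.
Table: [., ., ., 436, 827, 895, ., ., 283, ., ., ., 68, 861, ., 66, .]
Lookup 895: h=4, probe 4,5 → found at 5.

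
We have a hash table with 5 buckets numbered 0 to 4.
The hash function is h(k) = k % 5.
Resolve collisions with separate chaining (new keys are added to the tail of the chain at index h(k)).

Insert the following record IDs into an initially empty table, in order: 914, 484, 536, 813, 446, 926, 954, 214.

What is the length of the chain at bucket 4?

4

914 -> bucket 4
484 -> bucket 4 (collision)
536 -> bucket 1
813 -> bucket 3
446 -> bucket 1 (collision)
926 -> bucket 1 (collision)
954 -> bucket 4 (collision)
214 -> bucket 4 (collision)
Final buckets:
0: _
1: 536 -> 446 -> 926
2: _
3: 813
4: 914 -> 484 -> 954 -> 214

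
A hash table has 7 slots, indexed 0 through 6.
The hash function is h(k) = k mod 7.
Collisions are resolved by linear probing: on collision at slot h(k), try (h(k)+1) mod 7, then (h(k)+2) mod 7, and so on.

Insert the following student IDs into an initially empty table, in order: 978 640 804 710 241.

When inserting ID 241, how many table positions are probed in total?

5

978 hashes to 5; slot 5 is free → place at 5.
640 hashes to 3; slot 3 is free → place at 3.
804 hashes to 6; slot 6 is free → place at 6.
710 hashes to 3; 3 taken → place at 4.
241 hashes to 3; 3,4,5,6 taken → place at 0.
Table: [241, -, -, 640, 710, 978, 804]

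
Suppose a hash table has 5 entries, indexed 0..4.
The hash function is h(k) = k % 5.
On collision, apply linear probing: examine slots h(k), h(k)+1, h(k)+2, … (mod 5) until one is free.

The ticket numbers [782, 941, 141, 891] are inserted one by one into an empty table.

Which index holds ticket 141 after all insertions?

Insert 782: h=2, slot 2 empty → index 2.
Insert 941: h=1, slot 1 empty → index 1.
Insert 141: h=1, slots 1,2 occupied → index 3.
Insert 891: h=1, slots 1,2,3 occupied → index 4.
Table: [_, 941, 782, 141, 891]

3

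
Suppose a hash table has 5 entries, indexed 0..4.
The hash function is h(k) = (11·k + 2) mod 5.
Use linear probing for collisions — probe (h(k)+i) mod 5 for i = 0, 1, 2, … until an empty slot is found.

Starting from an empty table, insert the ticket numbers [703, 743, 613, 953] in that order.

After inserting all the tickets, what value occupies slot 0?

703

703 hashes to 0; slot 0 is free -> place at 0.
743 hashes to 0; 0 taken -> place at 1.
613 hashes to 0; 0,1 taken -> place at 2.
953 hashes to 0; 0,1,2 taken -> place at 3.
Table: [703, 743, 613, 953, .]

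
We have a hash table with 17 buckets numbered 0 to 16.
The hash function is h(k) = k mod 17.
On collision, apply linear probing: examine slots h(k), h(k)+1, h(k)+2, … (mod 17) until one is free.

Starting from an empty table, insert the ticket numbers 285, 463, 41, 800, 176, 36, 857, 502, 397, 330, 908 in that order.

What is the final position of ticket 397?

285 hashes to 13; slot 13 is free -> place at 13.
463 hashes to 4; slot 4 is free -> place at 4.
41 hashes to 7; slot 7 is free -> place at 7.
800 hashes to 1; slot 1 is free -> place at 1.
176 hashes to 6; slot 6 is free -> place at 6.
36 hashes to 2; slot 2 is free -> place at 2.
857 hashes to 7; 7 taken -> place at 8.
502 hashes to 9; slot 9 is free -> place at 9.
397 hashes to 6; 6,7,8,9 taken -> place at 10.
330 hashes to 7; 7,8,9,10 taken -> place at 11.
908 hashes to 7; 7,8,9,10,11 taken -> place at 12.
Table: [_, 800, 36, _, 463, _, 176, 41, 857, 502, 397, 330, 908, 285, _, _, _]

10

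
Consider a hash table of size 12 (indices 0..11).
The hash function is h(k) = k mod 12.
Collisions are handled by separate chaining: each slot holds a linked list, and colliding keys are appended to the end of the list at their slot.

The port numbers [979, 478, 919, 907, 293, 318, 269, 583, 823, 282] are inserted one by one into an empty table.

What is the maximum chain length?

5

979 → bucket 7
478 → bucket 10
919 → bucket 7 (collision)
907 → bucket 7 (collision)
293 → bucket 5
318 → bucket 6
269 → bucket 5 (collision)
583 → bucket 7 (collision)
823 → bucket 7 (collision)
282 → bucket 6 (collision)
Final buckets:
0: -
1: -
2: -
3: -
4: -
5: 293 -> 269
6: 318 -> 282
7: 979 -> 919 -> 907 -> 583 -> 823
8: -
9: -
10: 478
11: -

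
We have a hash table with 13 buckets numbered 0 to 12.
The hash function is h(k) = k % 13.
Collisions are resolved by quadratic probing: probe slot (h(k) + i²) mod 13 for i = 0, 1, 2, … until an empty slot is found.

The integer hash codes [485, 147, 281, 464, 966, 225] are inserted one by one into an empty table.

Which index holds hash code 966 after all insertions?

0

485 hashes to 4; slot 4 is free => place at 4.
147 hashes to 4; 4 taken => place at 5.
281 hashes to 8; slot 8 is free => place at 8.
464 hashes to 9; slot 9 is free => place at 9.
966 hashes to 4; 4,5,8 taken => place at 0.
225 hashes to 4; 4,5,8,0 taken => place at 7.
Table: [966, ∅, ∅, ∅, 485, 147, ∅, 225, 281, 464, ∅, ∅, ∅]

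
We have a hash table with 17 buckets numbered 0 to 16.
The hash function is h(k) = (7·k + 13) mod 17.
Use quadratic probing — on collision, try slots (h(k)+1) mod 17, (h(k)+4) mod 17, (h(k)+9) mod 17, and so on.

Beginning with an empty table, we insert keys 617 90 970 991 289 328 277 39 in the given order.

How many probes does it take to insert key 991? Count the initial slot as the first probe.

Insert 617: h=14, slot 14 empty => index 14.
Insert 90: h=14, slot 14 occupied => index 15.
Insert 970: h=3, slot 3 empty => index 3.
Insert 991: h=14, slots 14,15 occupied => index 1.
Insert 289: h=13, slot 13 empty => index 13.
Insert 328: h=14, slots 14,15,1 occupied => index 6.
Insert 277: h=14, slots 14,15,1,6,13 occupied => index 5.
Insert 39: h=14, slots 14,15,1,6,13,5 occupied => index 16.
Table: [—, 991, —, 970, —, 277, 328, —, —, —, —, —, —, 289, 617, 90, 39]

3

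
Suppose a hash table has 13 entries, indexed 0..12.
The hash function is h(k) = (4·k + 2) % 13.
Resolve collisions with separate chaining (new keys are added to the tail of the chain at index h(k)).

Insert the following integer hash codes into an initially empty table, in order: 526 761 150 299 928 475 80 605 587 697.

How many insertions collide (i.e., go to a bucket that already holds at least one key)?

526 → bucket 0
761 → bucket 4
150 → bucket 4 (collision)
299 → bucket 2
928 → bucket 9
475 → bucket 4 (collision)
80 → bucket 10
605 → bucket 4 (collision)
587 → bucket 10 (collision)
697 → bucket 8
Final buckets:
0: 526
1: .
2: 299
3: .
4: 761 -> 150 -> 475 -> 605
5: .
6: .
7: .
8: 697
9: 928
10: 80 -> 587
11: .
12: .

4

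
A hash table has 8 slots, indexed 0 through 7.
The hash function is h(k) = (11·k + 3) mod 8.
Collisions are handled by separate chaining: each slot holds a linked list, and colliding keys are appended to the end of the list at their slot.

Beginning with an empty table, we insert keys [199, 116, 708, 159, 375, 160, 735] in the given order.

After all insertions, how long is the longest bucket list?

4

Insert 199: h=0, bucket 0 empty → new chain.
Insert 116: h=7, bucket 7 empty → new chain.
Insert 708: h=7, bucket 7 nonempty → append to chain.
Insert 159: h=0, bucket 0 nonempty → append to chain.
Insert 375: h=0, bucket 0 nonempty → append to chain.
Insert 160: h=3, bucket 3 empty → new chain.
Insert 735: h=0, bucket 0 nonempty → append to chain.
Final buckets:
0: 199 -> 159 -> 375 -> 735
1: —
2: —
3: 160
4: —
5: —
6: —
7: 116 -> 708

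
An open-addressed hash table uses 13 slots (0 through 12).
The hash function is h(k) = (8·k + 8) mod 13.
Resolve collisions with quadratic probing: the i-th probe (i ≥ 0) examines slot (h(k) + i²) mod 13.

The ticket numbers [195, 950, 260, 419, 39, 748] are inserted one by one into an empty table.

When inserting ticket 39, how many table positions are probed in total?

195: h=8 → slot 8
950: h=3 → slot 3
260: h=8, probe 8,9 → slot 9
419: h=6 → slot 6
39: h=8, probe 8,9,12 → slot 12
748: h=12, probe 12,0 → slot 0
Table: [748, _, _, 950, _, _, 419, _, 195, 260, _, _, 39]

3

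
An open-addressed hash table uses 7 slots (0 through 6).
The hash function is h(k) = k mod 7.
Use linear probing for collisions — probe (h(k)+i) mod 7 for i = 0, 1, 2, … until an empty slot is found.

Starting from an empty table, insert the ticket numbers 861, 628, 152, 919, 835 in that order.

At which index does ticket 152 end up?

6

861: h=0 => slot 0
628: h=5 => slot 5
152: h=5, probe 5,6 => slot 6
919: h=2 => slot 2
835: h=2, probe 2,3 => slot 3
Table: [861, ∅, 919, 835, ∅, 628, 152]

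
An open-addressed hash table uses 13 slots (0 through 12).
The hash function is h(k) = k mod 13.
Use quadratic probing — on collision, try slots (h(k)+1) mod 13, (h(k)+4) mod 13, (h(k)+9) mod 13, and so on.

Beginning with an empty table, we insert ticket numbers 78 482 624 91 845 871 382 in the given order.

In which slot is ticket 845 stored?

Insert 78: h=0, slot 0 empty → index 0.
Insert 482: h=1, slot 1 empty → index 1.
Insert 624: h=0, slots 0,1 occupied → index 4.
Insert 91: h=0, slots 0,1,4 occupied → index 9.
Insert 845: h=0, slots 0,1,4,9 occupied → index 3.
Insert 871: h=0, slots 0,1,4,9,3 occupied → index 12.
Insert 382: h=5, slot 5 empty → index 5.
Table: [78, 482, ., 845, 624, 382, ., ., ., 91, ., ., 871]

3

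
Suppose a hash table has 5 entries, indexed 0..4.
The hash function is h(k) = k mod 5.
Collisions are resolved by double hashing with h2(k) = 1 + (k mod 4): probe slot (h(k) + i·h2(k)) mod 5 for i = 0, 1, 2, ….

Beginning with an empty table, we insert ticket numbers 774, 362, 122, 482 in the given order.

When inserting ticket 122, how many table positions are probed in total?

774 hashes to 4; slot 4 is free -> place at 4.
362 hashes to 2; slot 2 is free -> place at 2.
122 hashes to 2, h2=3; 2 taken -> place at 0.
482 hashes to 2, h2=3; 2,0 taken -> place at 3.
Table: [122, ., 362, 482, 774]

2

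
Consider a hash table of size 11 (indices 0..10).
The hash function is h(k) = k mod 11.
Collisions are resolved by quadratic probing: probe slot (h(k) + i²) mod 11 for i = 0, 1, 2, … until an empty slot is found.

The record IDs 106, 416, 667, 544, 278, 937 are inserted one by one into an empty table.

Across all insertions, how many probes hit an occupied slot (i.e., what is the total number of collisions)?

1

106: h=7 -> slot 7
416: h=9 -> slot 9
667: h=7, probe 7,8 -> slot 8
544: h=5 -> slot 5
278: h=3 -> slot 3
937: h=2 -> slot 2
Table: [-, -, 937, 278, -, 544, -, 106, 667, 416, -]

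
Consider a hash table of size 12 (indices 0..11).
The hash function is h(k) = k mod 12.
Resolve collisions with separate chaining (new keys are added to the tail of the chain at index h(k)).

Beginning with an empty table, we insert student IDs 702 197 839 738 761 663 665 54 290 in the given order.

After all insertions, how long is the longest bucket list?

3

702 → bucket 6
197 → bucket 5
839 → bucket 11
738 → bucket 6 (collision)
761 → bucket 5 (collision)
663 → bucket 3
665 → bucket 5 (collision)
54 → bucket 6 (collision)
290 → bucket 2
Final buckets:
0: .
1: .
2: 290
3: 663
4: .
5: 197 -> 761 -> 665
6: 702 -> 738 -> 54
7: .
8: .
9: .
10: .
11: 839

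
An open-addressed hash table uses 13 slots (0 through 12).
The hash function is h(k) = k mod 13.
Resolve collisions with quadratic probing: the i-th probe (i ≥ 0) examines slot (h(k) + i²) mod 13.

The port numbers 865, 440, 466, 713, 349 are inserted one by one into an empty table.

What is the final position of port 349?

865 hashes to 7; slot 7 is free -> place at 7.
440 hashes to 11; slot 11 is free -> place at 11.
466 hashes to 11; 11 taken -> place at 12.
713 hashes to 11; 11,12 taken -> place at 2.
349 hashes to 11; 11,12,2,7 taken -> place at 1.
Table: [—, 349, 713, —, —, —, —, 865, —, —, —, 440, 466]

1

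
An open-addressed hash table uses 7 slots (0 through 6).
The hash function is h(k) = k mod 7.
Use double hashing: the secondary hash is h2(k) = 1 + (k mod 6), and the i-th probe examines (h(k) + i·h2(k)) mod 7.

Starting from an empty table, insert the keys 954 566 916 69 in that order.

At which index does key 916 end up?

954: h=2 → slot 2
566: h=6 → slot 6
916: h=6, h2=5, probe 6,4 → slot 4
69: h=6, h2=4, probe 6,3 → slot 3
Table: [-, -, 954, 69, 916, -, 566]

4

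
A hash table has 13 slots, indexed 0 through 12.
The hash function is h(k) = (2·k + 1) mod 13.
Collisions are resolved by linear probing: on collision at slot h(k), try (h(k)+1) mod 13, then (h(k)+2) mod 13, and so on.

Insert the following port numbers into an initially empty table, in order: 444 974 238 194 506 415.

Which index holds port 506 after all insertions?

444: h=5 → slot 5
974: h=12 → slot 12
238: h=9 → slot 9
194: h=12, probe 12,0 → slot 0
506: h=12, probe 12,0,1 → slot 1
415: h=12, probe 12,0,1,2 → slot 2
Table: [194, 506, 415, _, _, 444, _, _, _, 238, _, _, 974]

1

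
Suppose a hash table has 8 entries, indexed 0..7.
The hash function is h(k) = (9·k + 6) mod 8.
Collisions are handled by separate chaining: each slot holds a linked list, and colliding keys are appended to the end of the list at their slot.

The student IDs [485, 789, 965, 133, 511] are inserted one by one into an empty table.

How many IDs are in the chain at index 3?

485 → bucket 3
789 → bucket 3 (collision)
965 → bucket 3 (collision)
133 → bucket 3 (collision)
511 → bucket 5
Final buckets:
0: .
1: .
2: .
3: 485 -> 789 -> 965 -> 133
4: .
5: 511
6: .
7: .

4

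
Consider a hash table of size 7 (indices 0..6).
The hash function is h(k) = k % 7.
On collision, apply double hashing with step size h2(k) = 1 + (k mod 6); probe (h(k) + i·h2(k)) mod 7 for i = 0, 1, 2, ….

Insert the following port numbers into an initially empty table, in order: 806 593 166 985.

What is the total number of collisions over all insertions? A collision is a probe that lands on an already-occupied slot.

Insert 806: h=1, slot 1 empty -> index 1.
Insert 593: h=5, slot 5 empty -> index 5.
Insert 166: h=5, h2=5, slot 5 occupied -> index 3.
Insert 985: h=5, h2=2, slot 5 occupied -> index 0.
Table: [985, 806, ∅, 166, ∅, 593, ∅]

2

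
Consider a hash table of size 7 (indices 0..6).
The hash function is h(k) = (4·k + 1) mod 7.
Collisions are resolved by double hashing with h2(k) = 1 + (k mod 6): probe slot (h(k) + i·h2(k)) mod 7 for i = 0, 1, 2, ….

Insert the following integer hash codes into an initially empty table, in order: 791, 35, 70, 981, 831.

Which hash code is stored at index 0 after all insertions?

35

Insert 791: h=1, slot 1 empty -> index 1.
Insert 35: h=1, h2=6, slot 1 occupied -> index 0.
Insert 70: h=1, h2=5, slot 1 occupied -> index 6.
Insert 981: h=5, slot 5 empty -> index 5.
Insert 831: h=0, h2=4, slot 0 occupied -> index 4.
Table: [35, 791, ., ., 831, 981, 70]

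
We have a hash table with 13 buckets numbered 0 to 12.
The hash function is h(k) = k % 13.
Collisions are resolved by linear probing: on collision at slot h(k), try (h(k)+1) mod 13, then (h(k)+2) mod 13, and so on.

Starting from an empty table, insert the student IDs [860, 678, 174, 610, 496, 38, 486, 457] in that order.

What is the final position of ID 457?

860: h=2 → slot 2
678: h=2, probe 2,3 → slot 3
174: h=5 → slot 5
610: h=12 → slot 12
496: h=2, probe 2,3,4 → slot 4
38: h=12, probe 12,0 → slot 0
486: h=5, probe 5,6 → slot 6
457: h=2, probe 2,3,4,5,6,7 → slot 7
Table: [38, ., 860, 678, 496, 174, 486, 457, ., ., ., ., 610]

7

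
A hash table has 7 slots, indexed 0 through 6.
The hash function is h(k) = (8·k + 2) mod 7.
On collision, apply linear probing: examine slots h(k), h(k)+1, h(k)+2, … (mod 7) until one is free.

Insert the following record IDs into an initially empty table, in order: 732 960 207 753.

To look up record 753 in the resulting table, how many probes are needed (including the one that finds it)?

3

Insert 732: h=6, slot 6 empty -> index 6.
Insert 960: h=3, slot 3 empty -> index 3.
Insert 207: h=6, slot 6 occupied -> index 0.
Insert 753: h=6, slots 6,0 occupied -> index 1.
Table: [207, 753, —, 960, —, —, 732]
Lookup 753: h=6, probe 6,0,1 → found at 1.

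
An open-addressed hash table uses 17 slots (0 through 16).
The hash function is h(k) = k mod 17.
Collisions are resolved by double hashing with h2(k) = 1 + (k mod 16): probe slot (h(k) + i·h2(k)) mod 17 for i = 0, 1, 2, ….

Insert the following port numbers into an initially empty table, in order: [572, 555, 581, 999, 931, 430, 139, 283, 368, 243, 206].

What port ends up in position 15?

139

572 hashes to 11; slot 11 is free -> place at 11.
555 hashes to 11, h2=12; 11 taken -> place at 6.
581 hashes to 3; slot 3 is free -> place at 3.
999 hashes to 13; slot 13 is free -> place at 13.
931 hashes to 13, h2=4; 13 taken -> place at 0.
430 hashes to 5; slot 5 is free -> place at 5.
139 hashes to 3, h2=12; 3 taken -> place at 15.
283 hashes to 11, h2=12; 11,6 taken -> place at 1.
368 hashes to 11, h2=1; 11 taken -> place at 12.
243 hashes to 5, h2=4; 5 taken -> place at 9.
206 hashes to 2; slot 2 is free -> place at 2.
Table: [931, 283, 206, 581, _, 430, 555, _, _, 243, _, 572, 368, 999, _, 139, _]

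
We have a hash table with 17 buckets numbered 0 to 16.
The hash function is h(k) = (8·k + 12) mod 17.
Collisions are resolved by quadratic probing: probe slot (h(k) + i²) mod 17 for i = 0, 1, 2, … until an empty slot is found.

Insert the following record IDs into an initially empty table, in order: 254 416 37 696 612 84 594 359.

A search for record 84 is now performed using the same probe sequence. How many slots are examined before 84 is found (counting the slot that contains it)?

254: h=4 => slot 4
416: h=8 => slot 8
37: h=2 => slot 2
696: h=4, probe 4,5 => slot 5
612: h=12 => slot 12
84: h=4, probe 4,5,8,13 => slot 13
594: h=4, probe 4,5,8,13,3 => slot 3
359: h=11 => slot 11
Table: [_, _, 37, 594, 254, 696, _, _, 416, _, _, 359, 612, 84, _, _, _]
Lookup 84: h=4, probe 4,5,8,13 → found at 13.

4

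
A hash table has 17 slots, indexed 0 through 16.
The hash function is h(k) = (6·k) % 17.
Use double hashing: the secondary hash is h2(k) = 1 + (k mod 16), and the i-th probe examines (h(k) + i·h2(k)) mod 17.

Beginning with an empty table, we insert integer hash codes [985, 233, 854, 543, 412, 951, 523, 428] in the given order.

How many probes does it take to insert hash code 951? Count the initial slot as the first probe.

985 hashes to 11; slot 11 is free → place at 11.
233 hashes to 4; slot 4 is free → place at 4.
854 hashes to 7; slot 7 is free → place at 7.
543 hashes to 11, h2=16; 11 taken → place at 10.
412 hashes to 7, h2=13; 7 taken → place at 3.
951 hashes to 11, h2=8; 11 taken → place at 2.
523 hashes to 10, h2=12; 10 taken → place at 5.
428 hashes to 1; slot 1 is free → place at 1.
Table: [∅, 428, 951, 412, 233, 523, ∅, 854, ∅, ∅, 543, 985, ∅, ∅, ∅, ∅, ∅]

2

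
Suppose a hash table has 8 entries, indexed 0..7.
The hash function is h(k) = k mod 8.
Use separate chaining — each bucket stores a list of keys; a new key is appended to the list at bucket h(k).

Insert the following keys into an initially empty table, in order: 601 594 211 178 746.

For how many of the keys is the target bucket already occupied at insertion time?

601 → bucket 1
594 → bucket 2
211 → bucket 3
178 → bucket 2 (collision)
746 → bucket 2 (collision)
Final buckets:
0: ∅
1: 601
2: 594 -> 178 -> 746
3: 211
4: ∅
5: ∅
6: ∅
7: ∅

2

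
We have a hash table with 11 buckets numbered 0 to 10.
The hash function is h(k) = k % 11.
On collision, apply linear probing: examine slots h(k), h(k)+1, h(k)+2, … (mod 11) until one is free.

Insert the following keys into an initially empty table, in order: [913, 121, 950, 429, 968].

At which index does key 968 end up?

3

913: h=0 => slot 0
121: h=0, probe 0,1 => slot 1
950: h=4 => slot 4
429: h=0, probe 0,1,2 => slot 2
968: h=0, probe 0,1,2,3 => slot 3
Table: [913, 121, 429, 968, 950, -, -, -, -, -, -]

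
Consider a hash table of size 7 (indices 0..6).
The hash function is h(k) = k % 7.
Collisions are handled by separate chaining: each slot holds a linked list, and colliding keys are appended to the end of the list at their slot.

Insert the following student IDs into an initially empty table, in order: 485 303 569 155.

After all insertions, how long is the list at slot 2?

485 → bucket 2
303 → bucket 2 (collision)
569 → bucket 2 (collision)
155 → bucket 1
Final buckets:
0: —
1: 155
2: 485 -> 303 -> 569
3: —
4: —
5: —
6: —

3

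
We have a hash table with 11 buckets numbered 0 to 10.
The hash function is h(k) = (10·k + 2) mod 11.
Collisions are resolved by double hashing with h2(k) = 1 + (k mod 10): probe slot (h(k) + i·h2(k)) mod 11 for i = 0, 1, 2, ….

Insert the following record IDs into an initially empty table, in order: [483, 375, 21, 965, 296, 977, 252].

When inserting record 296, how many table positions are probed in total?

Insert 483: h=3, slot 3 empty → index 3.
Insert 375: h=1, slot 1 empty → index 1.
Insert 21: h=3, h2=2, slot 3 occupied → index 5.
Insert 965: h=5, h2=6, slot 5 occupied → index 0.
Insert 296: h=3, h2=7, slot 3 occupied → index 10.
Insert 977: h=4, slot 4 empty → index 4.
Insert 252: h=3, h2=3, slot 3 occupied → index 6.
Table: [965, 375, ., 483, 977, 21, 252, ., ., ., 296]

2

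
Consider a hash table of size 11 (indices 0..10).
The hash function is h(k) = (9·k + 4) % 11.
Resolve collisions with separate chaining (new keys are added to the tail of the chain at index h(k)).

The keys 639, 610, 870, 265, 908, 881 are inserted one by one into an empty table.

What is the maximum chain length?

4

639 -> bucket 2
610 -> bucket 5
870 -> bucket 2 (collision)
265 -> bucket 2 (collision)
908 -> bucket 3
881 -> bucket 2 (collision)
Final buckets:
0: .
1: .
2: 639 -> 870 -> 265 -> 881
3: 908
4: .
5: 610
6: .
7: .
8: .
9: .
10: .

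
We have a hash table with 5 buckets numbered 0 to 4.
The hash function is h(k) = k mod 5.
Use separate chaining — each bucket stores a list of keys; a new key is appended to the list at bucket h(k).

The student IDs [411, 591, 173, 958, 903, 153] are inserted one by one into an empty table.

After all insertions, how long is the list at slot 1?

2

411 → bucket 1
591 → bucket 1 (collision)
173 → bucket 3
958 → bucket 3 (collision)
903 → bucket 3 (collision)
153 → bucket 3 (collision)
Final buckets:
0: .
1: 411 -> 591
2: .
3: 173 -> 958 -> 903 -> 153
4: .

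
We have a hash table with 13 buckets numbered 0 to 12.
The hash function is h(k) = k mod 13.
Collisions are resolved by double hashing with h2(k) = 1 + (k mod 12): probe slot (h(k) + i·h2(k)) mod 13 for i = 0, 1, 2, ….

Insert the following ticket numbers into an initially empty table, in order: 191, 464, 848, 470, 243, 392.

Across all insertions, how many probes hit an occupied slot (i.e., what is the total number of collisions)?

3

191 hashes to 9; slot 9 is free → place at 9.
464 hashes to 9, h2=9; 9 taken → place at 5.
848 hashes to 3; slot 3 is free → place at 3.
470 hashes to 2; slot 2 is free → place at 2.
243 hashes to 9, h2=4; 9 taken → place at 0.
392 hashes to 2, h2=9; 2 taken → place at 11.
Table: [243, —, 470, 848, —, 464, —, —, —, 191, —, 392, —]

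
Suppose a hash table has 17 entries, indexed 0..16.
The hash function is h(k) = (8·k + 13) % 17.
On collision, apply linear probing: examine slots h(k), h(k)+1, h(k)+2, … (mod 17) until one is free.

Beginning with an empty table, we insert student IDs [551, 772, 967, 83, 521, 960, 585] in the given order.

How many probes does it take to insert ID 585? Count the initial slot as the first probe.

3

Insert 551: h=1, slot 1 empty => index 1.
Insert 772: h=1, slot 1 occupied => index 2.
Insert 967: h=14, slot 14 empty => index 14.
Insert 83: h=14, slot 14 occupied => index 15.
Insert 521: h=16, slot 16 empty => index 16.
Insert 960: h=9, slot 9 empty => index 9.
Insert 585: h=1, slots 1,2 occupied => index 3.
Table: [∅, 551, 772, 585, ∅, ∅, ∅, ∅, ∅, 960, ∅, ∅, ∅, ∅, 967, 83, 521]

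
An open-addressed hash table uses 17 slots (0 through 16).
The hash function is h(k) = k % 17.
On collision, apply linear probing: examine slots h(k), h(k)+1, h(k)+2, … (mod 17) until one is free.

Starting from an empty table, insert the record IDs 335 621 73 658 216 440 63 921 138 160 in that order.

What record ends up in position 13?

335 hashes to 12; slot 12 is free → place at 12.
621 hashes to 9; slot 9 is free → place at 9.
73 hashes to 5; slot 5 is free → place at 5.
658 hashes to 12; 12 taken → place at 13.
216 hashes to 12; 12,13 taken → place at 14.
440 hashes to 15; slot 15 is free → place at 15.
63 hashes to 12; 12,13,14,15 taken → place at 16.
921 hashes to 3; slot 3 is free → place at 3.
138 hashes to 2; slot 2 is free → place at 2.
160 hashes to 7; slot 7 is free → place at 7.
Table: [_, _, 138, 921, _, 73, _, 160, _, 621, _, _, 335, 658, 216, 440, 63]

658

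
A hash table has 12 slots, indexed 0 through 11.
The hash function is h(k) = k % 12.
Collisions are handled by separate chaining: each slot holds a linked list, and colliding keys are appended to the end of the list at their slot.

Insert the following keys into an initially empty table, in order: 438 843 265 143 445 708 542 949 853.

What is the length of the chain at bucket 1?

4

438 -> bucket 6
843 -> bucket 3
265 -> bucket 1
143 -> bucket 11
445 -> bucket 1 (collision)
708 -> bucket 0
542 -> bucket 2
949 -> bucket 1 (collision)
853 -> bucket 1 (collision)
Final buckets:
0: 708
1: 265 -> 445 -> 949 -> 853
2: 542
3: 843
4: ∅
5: ∅
6: 438
7: ∅
8: ∅
9: ∅
10: ∅
11: 143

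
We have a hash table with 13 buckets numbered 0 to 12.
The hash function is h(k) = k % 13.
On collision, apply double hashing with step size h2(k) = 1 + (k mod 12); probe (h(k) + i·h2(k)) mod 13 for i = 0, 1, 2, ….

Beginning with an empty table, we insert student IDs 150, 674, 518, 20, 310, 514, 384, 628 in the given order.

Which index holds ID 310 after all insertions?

9

150 hashes to 7; slot 7 is free -> place at 7.
674 hashes to 11; slot 11 is free -> place at 11.
518 hashes to 11, h2=3; 11 taken -> place at 1.
20 hashes to 7, h2=9; 7 taken -> place at 3.
310 hashes to 11, h2=11; 11 taken -> place at 9.
514 hashes to 7, h2=11; 7 taken -> place at 5.
384 hashes to 7, h2=1; 7 taken -> place at 8.
628 hashes to 4; slot 4 is free -> place at 4.
Table: [_, 518, _, 20, 628, 514, _, 150, 384, 310, _, 674, _]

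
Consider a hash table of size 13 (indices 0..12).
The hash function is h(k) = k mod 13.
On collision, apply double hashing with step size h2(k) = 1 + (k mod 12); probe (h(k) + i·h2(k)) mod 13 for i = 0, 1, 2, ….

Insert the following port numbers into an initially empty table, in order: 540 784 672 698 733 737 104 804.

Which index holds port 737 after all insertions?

Insert 540: h=7, slot 7 empty → index 7.
Insert 784: h=4, slot 4 empty → index 4.
Insert 672: h=9, slot 9 empty → index 9.
Insert 698: h=9, h2=3, slot 9 occupied → index 12.
Insert 733: h=5, slot 5 empty → index 5.
Insert 737: h=9, h2=6, slot 9 occupied → index 2.
Insert 104: h=0, slot 0 empty → index 0.
Insert 804: h=11, slot 11 empty → index 11.
Table: [104, -, 737, -, 784, 733, -, 540, -, 672, -, 804, 698]

2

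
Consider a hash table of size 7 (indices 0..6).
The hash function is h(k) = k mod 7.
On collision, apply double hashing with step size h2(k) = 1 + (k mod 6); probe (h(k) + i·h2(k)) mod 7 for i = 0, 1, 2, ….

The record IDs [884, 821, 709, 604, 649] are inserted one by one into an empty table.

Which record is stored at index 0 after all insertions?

604

884 hashes to 2; slot 2 is free → place at 2.
821 hashes to 2, h2=6; 2 taken → place at 1.
709 hashes to 2, h2=2; 2 taken → place at 4.
604 hashes to 2, h2=5; 2 taken → place at 0.
649 hashes to 5; slot 5 is free → place at 5.
Table: [604, 821, 884, —, 709, 649, —]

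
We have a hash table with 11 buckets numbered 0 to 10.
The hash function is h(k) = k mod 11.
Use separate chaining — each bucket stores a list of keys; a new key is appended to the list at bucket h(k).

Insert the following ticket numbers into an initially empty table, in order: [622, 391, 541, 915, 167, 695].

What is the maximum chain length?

622 → bucket 6
391 → bucket 6 (collision)
541 → bucket 2
915 → bucket 2 (collision)
167 → bucket 2 (collision)
695 → bucket 2 (collision)
Final buckets:
0: .
1: .
2: 541 -> 915 -> 167 -> 695
3: .
4: .
5: .
6: 622 -> 391
7: .
8: .
9: .
10: .

4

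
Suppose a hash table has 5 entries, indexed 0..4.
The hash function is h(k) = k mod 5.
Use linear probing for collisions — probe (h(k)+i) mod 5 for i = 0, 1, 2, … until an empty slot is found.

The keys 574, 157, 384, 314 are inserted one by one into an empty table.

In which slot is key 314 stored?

1

574: h=4 => slot 4
157: h=2 => slot 2
384: h=4, probe 4,0 => slot 0
314: h=4, probe 4,0,1 => slot 1
Table: [384, 314, 157, ∅, 574]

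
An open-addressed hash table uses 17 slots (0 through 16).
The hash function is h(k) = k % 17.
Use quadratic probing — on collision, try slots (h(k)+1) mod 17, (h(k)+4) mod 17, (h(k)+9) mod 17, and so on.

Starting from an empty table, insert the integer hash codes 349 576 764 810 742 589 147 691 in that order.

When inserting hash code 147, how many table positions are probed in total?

Insert 349: h=9, slot 9 empty → index 9.
Insert 576: h=15, slot 15 empty → index 15.
Insert 764: h=16, slot 16 empty → index 16.
Insert 810: h=11, slot 11 empty → index 11.
Insert 742: h=11, slot 11 occupied → index 12.
Insert 589: h=11, slots 11,12,15 occupied → index 3.
Insert 147: h=11, slots 11,12,15,3 occupied → index 10.
Insert 691: h=11, slots 11,12,15,3,10 occupied → index 2.
Table: [-, -, 691, 589, -, -, -, -, -, 349, 147, 810, 742, -, -, 576, 764]

5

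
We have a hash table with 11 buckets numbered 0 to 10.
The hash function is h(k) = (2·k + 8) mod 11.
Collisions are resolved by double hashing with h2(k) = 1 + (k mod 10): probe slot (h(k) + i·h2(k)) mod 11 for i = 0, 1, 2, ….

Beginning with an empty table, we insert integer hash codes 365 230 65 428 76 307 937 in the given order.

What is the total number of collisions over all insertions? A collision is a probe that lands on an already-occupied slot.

6

365 hashes to 1; slot 1 is free → place at 1.
230 hashes to 6; slot 6 is free → place at 6.
65 hashes to 6, h2=6; 6,1 taken → place at 7.
428 hashes to 6, h2=9; 6 taken → place at 4.
76 hashes to 6, h2=7; 6 taken → place at 2.
307 hashes to 6, h2=8; 6 taken → place at 3.
937 hashes to 1, h2=8; 1 taken → place at 9.
Table: [-, 365, 76, 307, 428, -, 230, 65, -, 937, -]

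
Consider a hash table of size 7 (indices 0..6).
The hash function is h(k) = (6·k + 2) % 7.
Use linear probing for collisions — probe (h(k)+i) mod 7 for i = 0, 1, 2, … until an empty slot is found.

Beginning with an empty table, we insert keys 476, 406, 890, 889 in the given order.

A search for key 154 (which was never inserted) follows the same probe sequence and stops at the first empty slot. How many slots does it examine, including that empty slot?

4

476 hashes to 2; slot 2 is free -> place at 2.
406 hashes to 2; 2 taken -> place at 3.
890 hashes to 1; slot 1 is free -> place at 1.
889 hashes to 2; 2,3 taken -> place at 4.
Table: [., 890, 476, 406, 889, ., .]
Lookup 154: h=2, probe 2,3,4,5 → slot 5 empty, not found.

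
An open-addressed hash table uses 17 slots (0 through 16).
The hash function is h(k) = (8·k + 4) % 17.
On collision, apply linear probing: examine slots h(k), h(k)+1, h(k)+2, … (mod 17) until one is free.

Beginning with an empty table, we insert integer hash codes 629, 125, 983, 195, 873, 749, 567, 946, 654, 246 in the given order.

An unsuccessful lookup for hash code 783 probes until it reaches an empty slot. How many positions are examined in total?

629 hashes to 4; slot 4 is free -> place at 4.
125 hashes to 1; slot 1 is free -> place at 1.
983 hashes to 14; slot 14 is free -> place at 14.
195 hashes to 0; slot 0 is free -> place at 0.
873 hashes to 1; 1 taken -> place at 2.
749 hashes to 12; slot 12 is free -> place at 12.
567 hashes to 1; 1,2 taken -> place at 3.
946 hashes to 7; slot 7 is free -> place at 7.
654 hashes to 0; 0,1,2,3,4 taken -> place at 5.
246 hashes to 0; 0,1,2,3,4,5 taken -> place at 6.
Table: [195, 125, 873, 567, 629, 654, 246, 946, -, -, -, -, 749, -, 983, -, -]
Lookup 783: h=12, probe 12,13 → slot 13 empty, not found.

2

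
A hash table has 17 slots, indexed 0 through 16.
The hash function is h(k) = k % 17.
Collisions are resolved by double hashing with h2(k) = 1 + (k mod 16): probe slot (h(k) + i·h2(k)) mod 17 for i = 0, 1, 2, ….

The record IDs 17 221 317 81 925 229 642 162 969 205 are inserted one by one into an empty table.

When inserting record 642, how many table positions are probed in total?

17 hashes to 0; slot 0 is free → place at 0.
221 hashes to 0, h2=14; 0 taken → place at 14.
317 hashes to 11; slot 11 is free → place at 11.
81 hashes to 13; slot 13 is free → place at 13.
925 hashes to 7; slot 7 is free → place at 7.
229 hashes to 8; slot 8 is free → place at 8.
642 hashes to 13, h2=3; 13 taken → place at 16.
162 hashes to 9; slot 9 is free → place at 9.
969 hashes to 0, h2=10; 0 taken → place at 10.
205 hashes to 1; slot 1 is free → place at 1.
Table: [17, 205, ., ., ., ., ., 925, 229, 162, 969, 317, ., 81, 221, ., 642]

2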